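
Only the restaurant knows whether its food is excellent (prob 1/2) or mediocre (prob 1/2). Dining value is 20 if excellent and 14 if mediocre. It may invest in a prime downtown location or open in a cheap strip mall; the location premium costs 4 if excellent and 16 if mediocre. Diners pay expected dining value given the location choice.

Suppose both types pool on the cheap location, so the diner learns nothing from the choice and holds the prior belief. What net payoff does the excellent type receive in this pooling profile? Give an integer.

Pooled price premium = 1/2·20 + 1/2·14 = 17.
excellent pays no cost for the cheap location, so net payoff = 17.

17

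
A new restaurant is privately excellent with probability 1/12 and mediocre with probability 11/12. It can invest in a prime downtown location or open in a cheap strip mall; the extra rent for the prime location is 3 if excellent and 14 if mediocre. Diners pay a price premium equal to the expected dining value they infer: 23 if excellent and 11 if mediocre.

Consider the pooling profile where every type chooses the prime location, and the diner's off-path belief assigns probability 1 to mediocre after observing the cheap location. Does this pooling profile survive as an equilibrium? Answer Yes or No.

No

On path, the diner holds the prior and pays 1/12·23 + 11/12·11 = 12. Off path (the cheap location), believing mediocre, it pays 11.
excellent: the prime location nets 12 − 3 = 9; the cheap location nets 11. excellent would deviate.
mediocre: the prime location nets 12 − 14 = -2; the cheap location nets 11. mediocre would deviate.
A type deviates, so pooling fails.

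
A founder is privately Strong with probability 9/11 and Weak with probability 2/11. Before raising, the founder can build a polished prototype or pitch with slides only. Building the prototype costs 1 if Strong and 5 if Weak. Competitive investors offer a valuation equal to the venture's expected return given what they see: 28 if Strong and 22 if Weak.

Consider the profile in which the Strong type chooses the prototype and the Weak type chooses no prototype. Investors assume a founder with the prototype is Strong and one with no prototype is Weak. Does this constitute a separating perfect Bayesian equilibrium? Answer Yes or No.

No

Under these beliefs, the prototype earns valuation 28 and no prototype earns valuation 22.
Strong: the prototype nets 28 − 1 = 27; no prototype nets 22. Strong prefers the prototype.
Weak: the prototype nets 28 − 5 = 23; no prototype nets 22. Weak would deviate to the prototype.
Weak has a profitable deviation, so the profile is not an equilibrium.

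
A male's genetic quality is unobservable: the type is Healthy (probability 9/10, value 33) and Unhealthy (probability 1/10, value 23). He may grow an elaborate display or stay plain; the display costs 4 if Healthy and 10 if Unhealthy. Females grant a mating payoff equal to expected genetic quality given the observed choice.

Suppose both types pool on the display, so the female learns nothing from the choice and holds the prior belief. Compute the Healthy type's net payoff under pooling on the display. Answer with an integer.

28

Pooled mating payoff = 9/10·33 + 1/10·23 = 32.
Healthy pays cost 4 for the display, so net payoff = 32 − 4 = 28.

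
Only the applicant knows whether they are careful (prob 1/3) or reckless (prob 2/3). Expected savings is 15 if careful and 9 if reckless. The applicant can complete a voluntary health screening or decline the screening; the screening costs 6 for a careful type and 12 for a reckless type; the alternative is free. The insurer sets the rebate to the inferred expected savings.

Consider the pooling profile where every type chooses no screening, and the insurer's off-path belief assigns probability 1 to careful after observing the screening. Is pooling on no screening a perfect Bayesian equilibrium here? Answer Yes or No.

On path, the insurer holds the prior and pays 1/3·15 + 2/3·9 = 11. Off path (the screening), believing careful, it pays 15.
careful: no screening nets 11; the screening nets 15 − 6 = 9. careful stays.
reckless: no screening nets 11; the screening nets 15 − 12 = 3. reckless stays.
No type deviates, so pooling is sustained.

Yes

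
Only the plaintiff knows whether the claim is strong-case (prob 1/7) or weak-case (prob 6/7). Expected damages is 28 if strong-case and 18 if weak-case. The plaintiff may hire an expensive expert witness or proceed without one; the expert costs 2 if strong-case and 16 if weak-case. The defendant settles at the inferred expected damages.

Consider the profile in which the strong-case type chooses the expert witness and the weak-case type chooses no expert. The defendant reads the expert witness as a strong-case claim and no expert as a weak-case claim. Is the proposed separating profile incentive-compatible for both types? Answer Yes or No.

Under these beliefs, the expert witness earns settlement 28 and no expert earns settlement 18.
strong-case: the expert witness nets 28 − 2 = 26; no expert nets 18. strong-case prefers the expert witness.
weak-case: the expert witness nets 28 − 16 = 12; no expert nets 18. weak-case prefers no expert.
Neither type deviates, so the separating profile is an equilibrium.

Yes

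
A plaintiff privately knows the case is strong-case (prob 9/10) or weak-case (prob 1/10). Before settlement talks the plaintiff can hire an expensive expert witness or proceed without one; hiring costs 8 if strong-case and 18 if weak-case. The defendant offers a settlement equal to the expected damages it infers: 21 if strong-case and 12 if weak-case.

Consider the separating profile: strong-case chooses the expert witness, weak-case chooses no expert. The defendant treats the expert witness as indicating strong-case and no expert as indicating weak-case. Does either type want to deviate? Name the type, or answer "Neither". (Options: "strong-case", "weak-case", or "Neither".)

The expert witness pays 21; no expert pays 12.
strong-case: assigned the expert witness, nets 21 − 8 = 13; deviating to no expert nets 12.
weak-case: assigned no expert, nets 12; deviating to the expert witness nets 21 − 18 = 3.
Both types strictly prefer their assigned action; no profitable deviation.

Neither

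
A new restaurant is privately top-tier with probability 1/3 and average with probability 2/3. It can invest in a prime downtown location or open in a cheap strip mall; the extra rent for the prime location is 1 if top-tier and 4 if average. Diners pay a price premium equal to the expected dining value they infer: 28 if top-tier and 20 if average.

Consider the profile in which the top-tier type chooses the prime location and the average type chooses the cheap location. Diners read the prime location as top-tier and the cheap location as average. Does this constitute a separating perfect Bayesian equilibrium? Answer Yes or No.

No

Under these beliefs, the prime location earns price premium 28 and the cheap location earns price premium 20.
top-tier: the prime location nets 28 − 1 = 27; the cheap location nets 20. top-tier prefers the prime location.
average: the prime location nets 28 − 4 = 24; the cheap location nets 20. average would deviate to the prime location.
average has a profitable deviation, so the profile is not an equilibrium.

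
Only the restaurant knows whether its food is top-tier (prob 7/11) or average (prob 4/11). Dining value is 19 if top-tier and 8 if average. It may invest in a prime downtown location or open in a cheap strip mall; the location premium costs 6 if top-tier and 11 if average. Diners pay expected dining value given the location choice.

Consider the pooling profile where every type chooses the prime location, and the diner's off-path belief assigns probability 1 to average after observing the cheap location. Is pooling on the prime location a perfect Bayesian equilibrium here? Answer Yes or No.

On path, the diner holds the prior and pays 7/11·19 + 4/11·8 = 15. Off path (the cheap location), believing average, it pays 8.
top-tier: the prime location nets 15 − 6 = 9; the cheap location nets 8. top-tier stays.
average: the prime location nets 15 − 11 = 4; the cheap location nets 8. average would deviate.
A type deviates, so pooling fails.

No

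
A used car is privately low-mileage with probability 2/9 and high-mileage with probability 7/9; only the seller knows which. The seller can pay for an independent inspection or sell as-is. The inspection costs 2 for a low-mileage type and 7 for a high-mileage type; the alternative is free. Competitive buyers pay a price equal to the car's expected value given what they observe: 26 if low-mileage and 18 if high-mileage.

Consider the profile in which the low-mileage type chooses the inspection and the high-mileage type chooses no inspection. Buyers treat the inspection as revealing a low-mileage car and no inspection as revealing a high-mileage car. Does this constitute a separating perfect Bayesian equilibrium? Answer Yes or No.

No

Under these beliefs, the inspection earns price 26 and no inspection earns price 18.
low-mileage: the inspection nets 26 − 2 = 24; no inspection nets 18. low-mileage prefers the inspection.
high-mileage: the inspection nets 26 − 7 = 19; no inspection nets 18. high-mileage would deviate to the inspection.
high-mileage has a profitable deviation, so the profile is not an equilibrium.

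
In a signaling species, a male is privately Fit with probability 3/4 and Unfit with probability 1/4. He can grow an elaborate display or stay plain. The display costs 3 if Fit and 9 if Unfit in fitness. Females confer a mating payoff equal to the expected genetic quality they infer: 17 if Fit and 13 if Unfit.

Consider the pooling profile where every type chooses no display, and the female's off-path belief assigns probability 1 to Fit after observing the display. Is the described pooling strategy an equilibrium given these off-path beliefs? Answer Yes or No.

On path, the female holds the prior and pays 3/4·17 + 1/4·13 = 16. Off path (the display), believing Fit, it pays 17.
Fit: no display nets 16; the display nets 17 − 3 = 14. Fit stays.
Unfit: no display nets 16; the display nets 17 − 9 = 8. Unfit stays.
No type deviates, so pooling is sustained.

Yes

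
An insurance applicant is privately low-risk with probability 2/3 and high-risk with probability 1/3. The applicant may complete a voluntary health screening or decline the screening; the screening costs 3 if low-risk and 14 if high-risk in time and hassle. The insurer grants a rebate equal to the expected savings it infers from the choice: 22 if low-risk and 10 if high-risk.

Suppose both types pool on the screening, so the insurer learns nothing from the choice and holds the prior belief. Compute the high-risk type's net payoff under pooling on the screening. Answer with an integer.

Pooled rebate = 2/3·22 + 1/3·10 = 18.
high-risk pays cost 14 for the screening, so net payoff = 18 − 14 = 4.

4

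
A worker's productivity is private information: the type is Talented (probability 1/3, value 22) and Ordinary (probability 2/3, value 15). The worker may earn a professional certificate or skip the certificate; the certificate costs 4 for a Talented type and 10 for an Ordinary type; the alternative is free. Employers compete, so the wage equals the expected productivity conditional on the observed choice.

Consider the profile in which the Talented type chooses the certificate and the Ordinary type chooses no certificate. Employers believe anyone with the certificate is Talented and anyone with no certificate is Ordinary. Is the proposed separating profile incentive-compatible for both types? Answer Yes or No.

Yes

Under these beliefs, the certificate earns wage 22 and no certificate earns wage 15.
Talented: the certificate nets 22 − 4 = 18; no certificate nets 15. Talented prefers the certificate.
Ordinary: the certificate nets 22 − 10 = 12; no certificate nets 15. Ordinary prefers no certificate.
Neither type deviates, so the separating profile is an equilibrium.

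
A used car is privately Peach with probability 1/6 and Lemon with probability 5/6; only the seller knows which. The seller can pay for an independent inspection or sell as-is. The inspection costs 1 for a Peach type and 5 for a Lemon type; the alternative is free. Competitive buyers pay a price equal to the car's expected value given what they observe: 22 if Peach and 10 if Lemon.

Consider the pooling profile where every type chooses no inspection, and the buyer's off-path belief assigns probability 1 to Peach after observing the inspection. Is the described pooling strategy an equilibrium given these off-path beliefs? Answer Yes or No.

No

On path, the buyer holds the prior and pays 1/6·22 + 5/6·10 = 12. Off path (the inspection), believing Peach, it pays 22.
Peach: no inspection nets 12; the inspection nets 22 − 1 = 21. Peach would deviate.
Lemon: no inspection nets 12; the inspection nets 22 − 5 = 17. Lemon would deviate.
A type deviates, so pooling fails.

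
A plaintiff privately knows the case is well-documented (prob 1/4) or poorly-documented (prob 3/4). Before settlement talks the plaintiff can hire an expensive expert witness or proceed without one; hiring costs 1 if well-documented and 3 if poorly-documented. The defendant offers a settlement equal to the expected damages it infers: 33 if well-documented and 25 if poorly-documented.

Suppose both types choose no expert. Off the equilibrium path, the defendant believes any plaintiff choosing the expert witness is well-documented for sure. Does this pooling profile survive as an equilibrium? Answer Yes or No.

On path, the defendant holds the prior and pays 1/4·33 + 3/4·25 = 27. Off path (the expert witness), believing well-documented, it pays 33.
well-documented: no expert nets 27; the expert witness nets 33 − 1 = 32. well-documented would deviate.
poorly-documented: no expert nets 27; the expert witness nets 33 − 3 = 30. poorly-documented would deviate.
A type deviates, so pooling fails.

No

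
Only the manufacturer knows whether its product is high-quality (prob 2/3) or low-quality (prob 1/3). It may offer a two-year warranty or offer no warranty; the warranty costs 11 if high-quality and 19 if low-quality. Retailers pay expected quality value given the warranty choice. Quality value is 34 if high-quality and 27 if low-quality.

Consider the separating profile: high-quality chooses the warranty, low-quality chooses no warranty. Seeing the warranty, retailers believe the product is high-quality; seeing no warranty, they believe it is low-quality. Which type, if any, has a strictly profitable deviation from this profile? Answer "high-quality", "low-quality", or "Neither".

The warranty pays 34; no warranty pays 27.
high-quality: assigned the warranty, nets 34 − 11 = 23; deviating to no warranty nets 27.
low-quality: assigned no warranty, nets 27; deviating to the warranty nets 34 − 19 = 15.
The high-quality type gains 4 by deviating.

high-quality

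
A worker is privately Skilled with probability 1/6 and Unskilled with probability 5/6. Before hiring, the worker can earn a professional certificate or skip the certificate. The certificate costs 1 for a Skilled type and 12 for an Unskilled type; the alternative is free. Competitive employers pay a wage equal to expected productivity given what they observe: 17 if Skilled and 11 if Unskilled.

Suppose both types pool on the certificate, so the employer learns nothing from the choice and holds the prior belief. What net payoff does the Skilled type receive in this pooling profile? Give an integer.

Pooled wage = 1/6·17 + 5/6·11 = 12.
Skilled pays cost 1 for the certificate, so net payoff = 12 − 1 = 11.

11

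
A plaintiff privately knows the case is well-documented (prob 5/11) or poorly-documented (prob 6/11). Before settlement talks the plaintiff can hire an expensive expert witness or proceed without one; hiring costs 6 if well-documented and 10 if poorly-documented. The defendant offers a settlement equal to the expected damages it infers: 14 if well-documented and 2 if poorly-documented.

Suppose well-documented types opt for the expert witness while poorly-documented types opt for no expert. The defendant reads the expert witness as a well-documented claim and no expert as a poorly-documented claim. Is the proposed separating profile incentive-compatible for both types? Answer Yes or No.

Under these beliefs, the expert witness earns settlement 14 and no expert earns settlement 2.
well-documented: the expert witness nets 14 − 6 = 8; no expert nets 2. well-documented prefers the expert witness.
poorly-documented: the expert witness nets 14 − 10 = 4; no expert nets 2. poorly-documented would deviate to the expert witness.
poorly-documented has a profitable deviation, so the profile is not an equilibrium.

No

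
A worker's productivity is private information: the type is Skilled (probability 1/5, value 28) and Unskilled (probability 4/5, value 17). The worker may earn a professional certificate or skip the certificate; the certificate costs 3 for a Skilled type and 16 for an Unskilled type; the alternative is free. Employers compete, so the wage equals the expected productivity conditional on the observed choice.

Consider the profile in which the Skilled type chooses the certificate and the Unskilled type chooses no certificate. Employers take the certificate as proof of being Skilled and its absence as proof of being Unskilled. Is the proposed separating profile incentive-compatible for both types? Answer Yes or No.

Yes

Under these beliefs, the certificate earns wage 28 and no certificate earns wage 17.
Skilled: the certificate nets 28 − 3 = 25; no certificate nets 17. Skilled prefers the certificate.
Unskilled: the certificate nets 28 − 16 = 12; no certificate nets 17. Unskilled prefers no certificate.
Neither type deviates, so the separating profile is an equilibrium.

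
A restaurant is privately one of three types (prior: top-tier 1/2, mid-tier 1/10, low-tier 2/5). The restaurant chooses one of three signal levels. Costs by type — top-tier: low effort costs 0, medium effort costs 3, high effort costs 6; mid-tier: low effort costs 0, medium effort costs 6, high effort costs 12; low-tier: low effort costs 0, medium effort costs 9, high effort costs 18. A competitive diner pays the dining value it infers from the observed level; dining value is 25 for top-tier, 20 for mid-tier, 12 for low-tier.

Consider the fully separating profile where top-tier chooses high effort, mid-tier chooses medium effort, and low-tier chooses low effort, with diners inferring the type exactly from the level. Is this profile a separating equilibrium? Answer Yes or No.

Yes

Separating price premiums: high effort → 25, medium effort → 20, low effort → 12.
top-tier (assigned high effort): low effort: 12 − 0 = 12; medium effort: 20 − 3 = 17; high effort: 25 − 6 = 19. top-tier stays.
mid-tier (assigned medium effort): low effort: 12 − 0 = 12; medium effort: 20 − 6 = 14; high effort: 25 − 12 = 13. mid-tier stays.
low-tier (assigned low effort): low effort: 12 − 0 = 12; medium effort: 20 − 9 = 11; high effort: 25 − 18 = 7. low-tier stays.
Every type prefers its assigned level; separation holds.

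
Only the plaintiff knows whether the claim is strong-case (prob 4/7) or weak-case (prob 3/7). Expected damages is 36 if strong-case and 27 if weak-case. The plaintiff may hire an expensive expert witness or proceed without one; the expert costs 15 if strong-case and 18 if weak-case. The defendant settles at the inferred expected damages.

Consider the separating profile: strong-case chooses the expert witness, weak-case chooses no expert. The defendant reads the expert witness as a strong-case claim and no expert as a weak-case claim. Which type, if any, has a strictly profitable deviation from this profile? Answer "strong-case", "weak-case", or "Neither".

The expert witness pays 36; no expert pays 27.
strong-case: assigned the expert witness, nets 36 − 15 = 21; deviating to no expert nets 27.
weak-case: assigned no expert, nets 27; deviating to the expert witness nets 36 − 18 = 18.
The strong-case type gains 6 by deviating.

strong-case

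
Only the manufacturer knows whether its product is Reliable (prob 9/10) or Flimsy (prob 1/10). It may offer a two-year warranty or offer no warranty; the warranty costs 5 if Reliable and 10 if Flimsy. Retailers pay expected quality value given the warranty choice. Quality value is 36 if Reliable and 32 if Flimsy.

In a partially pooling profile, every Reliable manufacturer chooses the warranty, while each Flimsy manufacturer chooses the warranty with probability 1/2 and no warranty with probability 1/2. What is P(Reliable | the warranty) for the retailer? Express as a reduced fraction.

P(the warranty) = (9/10)·1 + (1/10)·(1/2) = 19/20.
By Bayes' rule, P(Reliable | the warranty) = (9/10) / (19/20) = 18/19.

18/19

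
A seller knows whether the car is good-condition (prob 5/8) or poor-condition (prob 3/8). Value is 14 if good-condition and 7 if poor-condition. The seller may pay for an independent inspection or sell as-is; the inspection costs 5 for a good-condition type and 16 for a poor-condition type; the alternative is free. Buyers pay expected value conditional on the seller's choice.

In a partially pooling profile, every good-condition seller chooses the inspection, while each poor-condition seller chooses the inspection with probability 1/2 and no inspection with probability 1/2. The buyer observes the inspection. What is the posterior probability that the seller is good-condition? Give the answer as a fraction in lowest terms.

10/13

P(the inspection) = (5/8)·1 + (3/8)·(1/2) = 13/16.
By Bayes' rule, P(good-condition | the inspection) = (5/8) / (13/16) = 10/13.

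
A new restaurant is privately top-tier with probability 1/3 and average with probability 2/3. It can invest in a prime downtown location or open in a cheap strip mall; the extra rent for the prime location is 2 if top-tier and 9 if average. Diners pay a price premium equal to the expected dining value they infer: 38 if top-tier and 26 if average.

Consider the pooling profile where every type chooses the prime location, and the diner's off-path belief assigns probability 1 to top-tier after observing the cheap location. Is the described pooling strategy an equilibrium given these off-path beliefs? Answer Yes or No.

On path, the diner holds the prior and pays 1/3·38 + 2/3·26 = 30. Off path (the cheap location), believing top-tier, it pays 38.
top-tier: the prime location nets 30 − 2 = 28; the cheap location nets 38. top-tier would deviate.
average: the prime location nets 30 − 9 = 21; the cheap location nets 38. average would deviate.
A type deviates, so pooling fails.

No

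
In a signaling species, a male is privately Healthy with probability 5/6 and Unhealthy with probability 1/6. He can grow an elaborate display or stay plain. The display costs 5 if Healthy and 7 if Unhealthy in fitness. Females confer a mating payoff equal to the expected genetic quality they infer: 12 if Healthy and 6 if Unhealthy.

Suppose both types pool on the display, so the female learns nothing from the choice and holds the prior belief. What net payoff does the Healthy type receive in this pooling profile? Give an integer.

Pooled mating payoff = 5/6·12 + 1/6·6 = 11.
Healthy pays cost 5 for the display, so net payoff = 11 − 5 = 6.

6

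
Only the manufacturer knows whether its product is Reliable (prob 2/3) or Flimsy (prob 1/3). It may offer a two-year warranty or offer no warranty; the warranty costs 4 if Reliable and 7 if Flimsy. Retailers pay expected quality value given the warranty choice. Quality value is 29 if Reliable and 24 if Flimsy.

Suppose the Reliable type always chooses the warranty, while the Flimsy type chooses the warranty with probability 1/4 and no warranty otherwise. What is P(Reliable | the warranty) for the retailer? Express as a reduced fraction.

P(the warranty) = (2/3)·1 + (1/3)·(1/4) = 3/4.
By Bayes' rule, P(Reliable | the warranty) = (2/3) / (3/4) = 8/9.

8/9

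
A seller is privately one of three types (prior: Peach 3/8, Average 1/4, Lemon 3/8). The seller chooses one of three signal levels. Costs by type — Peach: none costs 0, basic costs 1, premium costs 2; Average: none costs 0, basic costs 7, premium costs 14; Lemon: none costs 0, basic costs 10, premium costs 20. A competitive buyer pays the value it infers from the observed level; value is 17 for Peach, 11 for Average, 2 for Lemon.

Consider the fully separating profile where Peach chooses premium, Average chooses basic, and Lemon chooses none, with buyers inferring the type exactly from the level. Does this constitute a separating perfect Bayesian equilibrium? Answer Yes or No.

Yes

Separating prices: premium → 17, basic → 11, none → 2.
Peach (assigned premium): none: 2 − 0 = 2; basic: 11 − 1 = 10; premium: 17 − 2 = 15. Peach stays.
Average (assigned basic): none: 2 − 0 = 2; basic: 11 − 7 = 4; premium: 17 − 14 = 3. Average stays.
Lemon (assigned none): none: 2 − 0 = 2; basic: 11 − 10 = 1; premium: 17 − 20 = -3. Lemon stays.
Every type prefers its assigned level; separation holds.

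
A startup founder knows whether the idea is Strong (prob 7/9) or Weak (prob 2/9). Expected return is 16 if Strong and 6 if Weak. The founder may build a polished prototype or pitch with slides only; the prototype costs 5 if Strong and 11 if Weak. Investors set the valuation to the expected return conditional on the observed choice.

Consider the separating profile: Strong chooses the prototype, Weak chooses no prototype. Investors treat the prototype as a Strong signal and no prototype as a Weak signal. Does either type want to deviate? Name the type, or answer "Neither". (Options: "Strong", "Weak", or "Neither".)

The prototype pays 16; no prototype pays 6.
Strong: assigned the prototype, nets 16 − 5 = 11; deviating to no prototype nets 6.
Weak: assigned no prototype, nets 6; deviating to the prototype nets 16 − 11 = 5.
Both types strictly prefer their assigned action; no profitable deviation.

Neither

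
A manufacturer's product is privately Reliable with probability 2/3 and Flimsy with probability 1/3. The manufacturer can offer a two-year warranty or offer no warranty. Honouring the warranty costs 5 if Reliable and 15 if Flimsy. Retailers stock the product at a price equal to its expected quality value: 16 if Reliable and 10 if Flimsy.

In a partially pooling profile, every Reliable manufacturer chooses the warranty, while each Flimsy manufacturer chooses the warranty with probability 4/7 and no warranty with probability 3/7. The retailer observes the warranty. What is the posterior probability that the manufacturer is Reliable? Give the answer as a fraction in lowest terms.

7/9

P(the warranty) = (2/3)·1 + (1/3)·(4/7) = 6/7.
By Bayes' rule, P(Reliable | the warranty) = (2/3) / (6/7) = 7/9.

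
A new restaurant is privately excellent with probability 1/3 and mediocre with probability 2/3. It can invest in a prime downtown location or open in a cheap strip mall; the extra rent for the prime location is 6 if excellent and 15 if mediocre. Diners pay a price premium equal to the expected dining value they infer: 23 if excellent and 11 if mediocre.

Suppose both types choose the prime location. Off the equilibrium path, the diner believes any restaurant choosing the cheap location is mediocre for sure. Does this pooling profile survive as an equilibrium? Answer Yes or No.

No

On path, the diner holds the prior and pays 1/3·23 + 2/3·11 = 15. Off path (the cheap location), believing mediocre, it pays 11.
excellent: the prime location nets 15 − 6 = 9; the cheap location nets 11. excellent would deviate.
mediocre: the prime location nets 15 − 15 = 0; the cheap location nets 11. mediocre would deviate.
A type deviates, so pooling fails.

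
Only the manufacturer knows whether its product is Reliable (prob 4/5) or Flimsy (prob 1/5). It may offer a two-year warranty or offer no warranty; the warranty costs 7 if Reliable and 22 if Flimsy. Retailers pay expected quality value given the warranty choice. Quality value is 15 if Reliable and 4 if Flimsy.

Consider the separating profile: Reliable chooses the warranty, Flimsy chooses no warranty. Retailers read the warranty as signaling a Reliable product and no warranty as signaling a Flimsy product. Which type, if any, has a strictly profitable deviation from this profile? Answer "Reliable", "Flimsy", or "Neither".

Neither

The warranty pays 15; no warranty pays 4.
Reliable: assigned the warranty, nets 15 − 7 = 8; deviating to no warranty nets 4.
Flimsy: assigned no warranty, nets 4; deviating to the warranty nets 15 − 22 = -7.
Both types strictly prefer their assigned action; no profitable deviation.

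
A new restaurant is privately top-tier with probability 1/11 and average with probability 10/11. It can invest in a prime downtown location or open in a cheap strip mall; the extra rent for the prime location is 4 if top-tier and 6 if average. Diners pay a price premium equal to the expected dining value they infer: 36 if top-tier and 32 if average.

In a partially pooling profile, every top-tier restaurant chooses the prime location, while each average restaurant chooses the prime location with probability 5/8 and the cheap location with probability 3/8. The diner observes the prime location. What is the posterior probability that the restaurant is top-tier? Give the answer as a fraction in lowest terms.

P(the prime location) = (1/11)·1 + (10/11)·(5/8) = 29/44.
By Bayes' rule, P(top-tier | the prime location) = (1/11) / (29/44) = 4/29.

4/29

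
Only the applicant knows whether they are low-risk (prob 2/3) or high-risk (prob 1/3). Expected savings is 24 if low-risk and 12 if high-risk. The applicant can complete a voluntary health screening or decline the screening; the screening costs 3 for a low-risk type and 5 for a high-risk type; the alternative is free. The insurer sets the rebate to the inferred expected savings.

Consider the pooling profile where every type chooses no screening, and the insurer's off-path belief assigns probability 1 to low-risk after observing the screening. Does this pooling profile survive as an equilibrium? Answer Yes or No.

On path, the insurer holds the prior and pays 2/3·24 + 1/3·12 = 20. Off path (the screening), believing low-risk, it pays 24.
low-risk: no screening nets 20; the screening nets 24 − 3 = 21. low-risk would deviate.
high-risk: no screening nets 20; the screening nets 24 − 5 = 19. high-risk stays.
A type deviates, so pooling fails.

No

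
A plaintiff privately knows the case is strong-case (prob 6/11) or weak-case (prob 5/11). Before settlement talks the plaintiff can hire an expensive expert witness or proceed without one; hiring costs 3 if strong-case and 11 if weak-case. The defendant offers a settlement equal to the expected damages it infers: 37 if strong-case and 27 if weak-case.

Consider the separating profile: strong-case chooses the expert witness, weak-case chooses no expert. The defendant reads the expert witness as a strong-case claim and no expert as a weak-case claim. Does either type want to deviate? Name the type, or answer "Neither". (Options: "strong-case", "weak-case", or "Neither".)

The expert witness pays 37; no expert pays 27.
strong-case: assigned the expert witness, nets 37 − 3 = 34; deviating to no expert nets 27.
weak-case: assigned no expert, nets 27; deviating to the expert witness nets 37 − 11 = 26.
Both types strictly prefer their assigned action; no profitable deviation.

Neither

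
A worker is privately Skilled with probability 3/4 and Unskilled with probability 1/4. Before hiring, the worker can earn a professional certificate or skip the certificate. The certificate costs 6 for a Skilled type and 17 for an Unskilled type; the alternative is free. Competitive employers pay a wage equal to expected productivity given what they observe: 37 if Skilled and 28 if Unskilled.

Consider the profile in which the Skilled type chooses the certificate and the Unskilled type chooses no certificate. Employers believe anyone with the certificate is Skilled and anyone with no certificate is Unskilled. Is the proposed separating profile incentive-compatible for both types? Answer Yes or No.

Yes

Under these beliefs, the certificate earns wage 37 and no certificate earns wage 28.
Skilled: the certificate nets 37 − 6 = 31; no certificate nets 28. Skilled prefers the certificate.
Unskilled: the certificate nets 37 − 17 = 20; no certificate nets 28. Unskilled prefers no certificate.
Neither type deviates, so the separating profile is an equilibrium.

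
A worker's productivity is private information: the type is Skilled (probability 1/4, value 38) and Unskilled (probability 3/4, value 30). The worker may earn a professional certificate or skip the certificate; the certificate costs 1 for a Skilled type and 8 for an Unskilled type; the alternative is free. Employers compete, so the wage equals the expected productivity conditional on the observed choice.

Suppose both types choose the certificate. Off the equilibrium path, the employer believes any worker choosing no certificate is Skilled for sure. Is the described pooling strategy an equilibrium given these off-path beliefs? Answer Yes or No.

No

On path, the employer holds the prior and pays 1/4·38 + 3/4·30 = 32. Off path (no certificate), believing Skilled, it pays 38.
Skilled: the certificate nets 32 − 1 = 31; no certificate nets 38. Skilled would deviate.
Unskilled: the certificate nets 32 − 8 = 24; no certificate nets 38. Unskilled would deviate.
A type deviates, so pooling fails.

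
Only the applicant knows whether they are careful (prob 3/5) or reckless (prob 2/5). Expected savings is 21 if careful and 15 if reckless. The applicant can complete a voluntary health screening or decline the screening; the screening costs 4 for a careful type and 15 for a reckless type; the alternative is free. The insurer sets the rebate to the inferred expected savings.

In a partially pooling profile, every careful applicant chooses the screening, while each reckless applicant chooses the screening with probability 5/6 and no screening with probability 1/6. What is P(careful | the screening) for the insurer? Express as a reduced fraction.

9/14

P(the screening) = (3/5)·1 + (2/5)·(5/6) = 14/15.
By Bayes' rule, P(careful | the screening) = (3/5) / (14/15) = 9/14.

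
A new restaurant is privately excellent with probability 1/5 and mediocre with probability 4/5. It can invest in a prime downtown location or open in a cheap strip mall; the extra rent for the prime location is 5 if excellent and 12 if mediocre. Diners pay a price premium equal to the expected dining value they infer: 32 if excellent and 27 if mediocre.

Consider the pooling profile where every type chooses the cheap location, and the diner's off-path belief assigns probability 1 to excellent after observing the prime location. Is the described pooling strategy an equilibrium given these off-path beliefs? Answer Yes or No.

On path, the diner holds the prior and pays 1/5·32 + 4/5·27 = 28. Off path (the prime location), believing excellent, it pays 32.
excellent: the cheap location nets 28; the prime location nets 32 − 5 = 27. excellent stays.
mediocre: the cheap location nets 28; the prime location nets 32 − 12 = 20. mediocre stays.
No type deviates, so pooling is sustained.

Yes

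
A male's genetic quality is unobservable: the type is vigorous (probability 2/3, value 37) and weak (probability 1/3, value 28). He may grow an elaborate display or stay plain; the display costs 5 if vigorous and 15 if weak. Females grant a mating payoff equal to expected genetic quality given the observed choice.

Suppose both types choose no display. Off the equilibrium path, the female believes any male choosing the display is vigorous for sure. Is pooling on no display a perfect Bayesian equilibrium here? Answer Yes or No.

On path, the female holds the prior and pays 2/3·37 + 1/3·28 = 34. Off path (the display), believing vigorous, it pays 37.
vigorous: no display nets 34; the display nets 37 − 5 = 32. vigorous stays.
weak: no display nets 34; the display nets 37 − 15 = 22. weak stays.
No type deviates, so pooling is sustained.

Yes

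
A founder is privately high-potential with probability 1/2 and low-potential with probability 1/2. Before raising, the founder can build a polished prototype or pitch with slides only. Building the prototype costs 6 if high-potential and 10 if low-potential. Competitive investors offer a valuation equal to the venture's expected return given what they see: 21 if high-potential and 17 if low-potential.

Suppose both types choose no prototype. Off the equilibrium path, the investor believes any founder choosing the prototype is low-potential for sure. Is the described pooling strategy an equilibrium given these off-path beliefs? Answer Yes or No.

On path, the investor holds the prior and pays 1/2·21 + 1/2·17 = 19. Off path (the prototype), believing low-potential, it pays 17.
high-potential: no prototype nets 19; the prototype nets 17 − 6 = 11. high-potential stays.
low-potential: no prototype nets 19; the prototype nets 17 − 10 = 7. low-potential stays.
No type deviates, so pooling is sustained.

Yes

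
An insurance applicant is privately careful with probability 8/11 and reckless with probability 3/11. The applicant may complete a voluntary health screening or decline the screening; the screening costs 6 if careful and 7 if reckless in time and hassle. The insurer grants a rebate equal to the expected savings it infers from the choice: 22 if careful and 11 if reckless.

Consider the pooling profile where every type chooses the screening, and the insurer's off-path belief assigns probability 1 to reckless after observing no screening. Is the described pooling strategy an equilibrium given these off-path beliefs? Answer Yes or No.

On path, the insurer holds the prior and pays 8/11·22 + 3/11·11 = 19. Off path (no screening), believing reckless, it pays 11.
careful: the screening nets 19 − 6 = 13; no screening nets 11. careful stays.
reckless: the screening nets 19 − 7 = 12; no screening nets 11. reckless stays.
No type deviates, so pooling is sustained.

Yes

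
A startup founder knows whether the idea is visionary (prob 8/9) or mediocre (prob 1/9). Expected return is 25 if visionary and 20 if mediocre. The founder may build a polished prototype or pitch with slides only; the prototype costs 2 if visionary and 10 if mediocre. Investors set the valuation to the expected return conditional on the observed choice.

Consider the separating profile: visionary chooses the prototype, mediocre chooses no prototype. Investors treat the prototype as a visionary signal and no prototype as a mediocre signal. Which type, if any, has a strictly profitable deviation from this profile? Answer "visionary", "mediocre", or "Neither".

The prototype pays 25; no prototype pays 20.
visionary: assigned the prototype, nets 25 − 2 = 23; deviating to no prototype nets 20.
mediocre: assigned no prototype, nets 20; deviating to the prototype nets 25 − 10 = 15.
Both types strictly prefer their assigned action; no profitable deviation.

Neither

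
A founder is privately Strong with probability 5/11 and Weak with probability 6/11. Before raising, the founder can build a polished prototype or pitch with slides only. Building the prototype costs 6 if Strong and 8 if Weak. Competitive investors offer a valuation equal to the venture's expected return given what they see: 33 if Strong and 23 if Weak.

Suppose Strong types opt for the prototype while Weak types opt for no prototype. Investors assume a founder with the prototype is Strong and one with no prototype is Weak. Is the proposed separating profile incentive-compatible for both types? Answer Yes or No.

Under these beliefs, the prototype earns valuation 33 and no prototype earns valuation 23.
Strong: the prototype nets 33 − 6 = 27; no prototype nets 23. Strong prefers the prototype.
Weak: the prototype nets 33 − 8 = 25; no prototype nets 23. Weak would deviate to the prototype.
Weak has a profitable deviation, so the profile is not an equilibrium.

No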